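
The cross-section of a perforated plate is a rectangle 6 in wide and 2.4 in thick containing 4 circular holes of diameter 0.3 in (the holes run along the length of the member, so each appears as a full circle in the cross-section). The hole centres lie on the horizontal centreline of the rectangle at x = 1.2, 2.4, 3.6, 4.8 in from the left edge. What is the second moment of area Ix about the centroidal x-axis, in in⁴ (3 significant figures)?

Ix ≈ 6.91 in⁴

Split into non-overlapping primitives; take the origin at the lower-left of the bounding box.
Plate: 6 × 2.4, A = 14.4 in², y = 1.2 in, Ī = 6.912 in⁴.
Hole 1 (subtracted): ⌀0.3, A = 0.070686 in², y = 1.2 in, Ī = 0.00039761 in⁴.
Hole 2 (subtracted): ⌀0.3, A = 0.070686 in², y = 1.2 in, Ī = 0.00039761 in⁴.
Hole 3 (subtracted): ⌀0.3, A = 0.070686 in², y = 1.2 in, Ī = 0.00039761 in⁴.
Hole 4 (subtracted): ⌀0.3, A = 0.070686 in², y = 1.2 in, Ī = 0.00039761 in⁴.
By symmetry the centroid is at mid-height, ȳ = 1.2 in.
All pieces are centred on the centroidal x-axis, so I = ΣĪ (holes subtracted) = 6.9104 in⁴.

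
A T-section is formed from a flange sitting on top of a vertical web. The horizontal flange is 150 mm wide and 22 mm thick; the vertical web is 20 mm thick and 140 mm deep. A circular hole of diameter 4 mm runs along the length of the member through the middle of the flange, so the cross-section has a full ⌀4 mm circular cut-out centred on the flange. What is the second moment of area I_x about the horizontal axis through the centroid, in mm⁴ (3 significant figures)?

Treat the section as a set of non-overlapping primitives; coordinates are from the bounding-box lower-left.
Flange: 150 × 22, A = 3 300 mm², y = 151 mm, Ī = 133 100 mm⁴.
Web: 20 × 140, A = 2 800 mm², y = 70 mm, Ī = 4 573 333 mm⁴.
Hole (subtracted): ⌀4, A = 12.566 mm², y = 151 mm, Ī = 12.566 mm⁴.
Centroid: ȳ = ΣA·y / ΣA = 113.74 mm.
Transfer each piece to the horizontal axis through the centroid using Ī + A·d² with d = y − 113.74:
  flange: d = 37.257 mm → contributes +4 713 797 mm⁴
  web: d = -43.743 mm → contributes +9 930 974 mm⁴
  hole: d = 37.257 mm → contributes −17 456 mm⁴
Total I = 14 627 315 mm⁴.

I_x ≈ 1.46 × 10⁷ mm⁴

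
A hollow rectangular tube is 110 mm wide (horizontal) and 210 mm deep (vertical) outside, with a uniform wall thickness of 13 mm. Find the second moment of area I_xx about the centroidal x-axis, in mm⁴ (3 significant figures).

Treat the section as a set of non-overlapping primitives; coordinates are from the bounding-box lower-left.
Outer rectangle: 110 × 210, A = 23 100 mm², y = 105 mm, Ī = 84 892 500 mm⁴.
Inner void (subtracted): 84 × 184, A = 15 456 mm², y = 105 mm, Ī = 43 606 528 mm⁴.
By symmetry the centroid is at mid-height, ȳ = 105 mm.
All pieces are centred on the centroidal x-axis, so I = ΣĪ (holes subtracted) = 41 285 972 mm⁴.

I_xx ≈ 4.13 × 10⁷ mm⁴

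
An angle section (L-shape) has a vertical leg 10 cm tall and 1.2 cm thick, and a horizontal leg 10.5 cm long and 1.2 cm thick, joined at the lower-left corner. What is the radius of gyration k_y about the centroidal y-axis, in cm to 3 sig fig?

k_y ≈ 3.23 cm

Decompose the section into non-overlapping parts with the origin at the bottom-left of its bounding rectangle.
Vertical leg: 1.2 × 10, A = 12 cm², x = 0.6 cm, Ī = 1.44 cm⁴.
Horizontal leg (remainder): 9.3 × 1.2, A = 11.16 cm², x = 5.85 cm, Ī = 80.436 cm⁴.
Centroid: x̄ = ΣA·x / ΣA = 3.1298 cm.
Transfer each piece to the centroidal y-axis using Ī + A·d² with d = x − 3.1298:
  vertical leg: d = -2.5298 cm → contributes +78.238 cm⁴
  horizontal leg (remainder): d = 2.7202 cm → contributes +163.01 cm⁴
Total I = 241.25 cm⁴.
Radius of gyration: k = √(I/A) = √(241.25 / 23.16) = 3.2275 cm.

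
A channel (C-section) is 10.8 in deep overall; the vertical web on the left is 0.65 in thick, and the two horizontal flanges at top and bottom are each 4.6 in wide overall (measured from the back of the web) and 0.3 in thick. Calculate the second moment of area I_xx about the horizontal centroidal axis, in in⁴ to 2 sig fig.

Split into non-overlapping primitives; take the origin at the lower-left of the bounding box.
Web: 0.65 × 10.8, A = 7.02 in², y = 5.4 in, Ī = 68.23 in⁴.
Top flange (beyond web): 3.95 × 0.3, A = 1.185 in², y = 10.65 in, Ī = 0.008888 in⁴.
Bottom flange (beyond web): 3.95 × 0.3, A = 1.185 in², y = 0.15 in, Ī = 0.008888 in⁴.
By symmetry the centroid is at mid-height, ȳ = 5.4 in.
Transfer each piece to the horizontal centroidal axis using Ī + A·d² with d = y − 5.4:
  web: d = 0 in → contributes +68.23 in⁴
  top flange (beyond web): d = 5.25 in → contributes +32.67 in⁴
  bottom flange (beyond web): d = -5.25 in → contributes +32.67 in⁴
Total I = 133.6 in⁴.

I_xx ≈ 130 in⁴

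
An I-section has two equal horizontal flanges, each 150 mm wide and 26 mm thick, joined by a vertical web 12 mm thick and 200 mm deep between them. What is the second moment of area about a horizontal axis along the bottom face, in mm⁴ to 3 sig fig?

Split into non-overlapping primitives; take the origin at the lower-left of the bounding box.
Bottom flange: 150 × 26, A = 3 900 mm², y = 13 mm, Ī = 219 700 mm⁴.
Web: 12 × 200, A = 2 400 mm², y = 126 mm, Ī = 8 000 000 mm⁴.
Top flange: 150 × 26, A = 3 900 mm², y = 239 mm, Ī = 219 700 mm⁴.
Transfer each piece to a horizontal axis along the bottom face using Ī + A·d² with d = y − 0:
  bottom flange: d = 13 mm → contributes +878 800 mm⁴
  web: d = 126 mm → contributes +46 102 400 mm⁴
  top flange: d = 239 mm → contributes +222 991 600 mm⁴
Total I = 269 972 800 mm⁴.

I_base ≈ 2.70 × 10⁸ mm⁴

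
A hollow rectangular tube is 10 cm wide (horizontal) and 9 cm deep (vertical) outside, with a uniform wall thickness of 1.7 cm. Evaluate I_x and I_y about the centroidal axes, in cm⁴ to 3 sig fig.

Break the section into simple shapes (no overlaps), measuring from the bottom-left corner of the bounding box.
Outer rectangle: 10 × 9, A = 90 cm², y = 4.5 cm, Ī = 607.5 cm⁴.
Inner void (subtracted): 6.6 × 5.6, A = 36.96 cm², y = 4.5 cm, Ī = 96.589 cm⁴.
By symmetry the centroid is at mid-height, ȳ = 4.5 cm.
All pieces are centred on the centroidal x-axis, so I = ΣĪ (holes subtracted) = 510.91 cm⁴.
Repeating about the centroidal y-axis gives I_y = 615.84 cm⁴.

I_x ≈ 511 cm⁴, I_y ≈ 616 cm⁴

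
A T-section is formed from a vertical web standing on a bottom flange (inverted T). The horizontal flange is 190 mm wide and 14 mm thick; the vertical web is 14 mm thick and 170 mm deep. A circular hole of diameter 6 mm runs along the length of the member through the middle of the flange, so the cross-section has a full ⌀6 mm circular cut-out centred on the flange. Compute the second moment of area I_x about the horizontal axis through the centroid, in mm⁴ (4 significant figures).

I_x ≈ 1.635 × 10⁷ mm⁴

Split into non-overlapping primitives; take the origin at the lower-left of the bounding box.
Flange: 190 × 14, A = 2 660 mm², y = 7 mm, Ī = 43446.7 mm⁴.
Web: 14 × 170, A = 2 380 mm², y = 99 mm, Ī = 5 731 833 mm⁴.
Hole (subtracted): ⌀6, A = 28.2743 mm², y = 7 mm, Ī = 63.6173 mm⁴.
Centroid: ȳ = ΣA·y / ΣA = 50.6895 mm.
Transfer each piece to the horizontal axis through the centroid using Ī + A·d² with d = y − 50.6895:
  flange: d = -43.6895 mm → contributes +5 120 791 mm⁴
  web: d = 48.3105 mm → contributes +11 286 516 mm⁴
  hole: d = -43.6895 mm → contributes −54 033 mm⁴
Total I = 16 353 274 mm⁴.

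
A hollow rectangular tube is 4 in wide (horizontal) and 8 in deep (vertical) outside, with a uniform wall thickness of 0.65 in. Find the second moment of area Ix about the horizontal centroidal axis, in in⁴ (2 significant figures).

Ix ≈ 100 in⁴

Decompose the section into non-overlapping parts with the origin at the bottom-left of its bounding rectangle.
Outer rectangle: 4 × 8, A = 32 in², y = 4 in, Ī = 170.7 in⁴.
Inner void (subtracted): 2.7 × 6.7, A = 18.09 in², y = 4 in, Ī = 67.67 in⁴.
By symmetry the centroid is at mid-height, ȳ = 4 in.
All pieces are centred on the horizontal centroidal axis, so I = ΣĪ (holes subtracted) = 103 in⁴.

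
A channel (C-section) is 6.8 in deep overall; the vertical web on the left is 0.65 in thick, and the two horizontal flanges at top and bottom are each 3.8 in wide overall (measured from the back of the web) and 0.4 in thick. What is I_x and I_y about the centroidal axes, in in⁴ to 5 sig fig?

Decompose the section into non-overlapping parts with the origin at the bottom-left of its bounding rectangle.
Web: 0.65 × 6.8, A = 4.42 in², y = 3.4 in, Ī = 17.03173 in⁴.
Top flange (beyond web): 3.15 × 0.4, A = 1.26 in², y = 6.6 in, Ī = 0.0168 in⁴.
Bottom flange (beyond web): 3.15 × 0.4, A = 1.26 in², y = 0.2 in, Ī = 0.0168 in⁴.
By symmetry the centroid is at mid-height, ȳ = 3.4 in.
Transfer each piece to the centroidal x-axis using Ī + A·d² with d = y − 3.4:
  web: d = 0 in → contributes +17.03173 in⁴
  top flange (beyond web): d = 3.2 in → contributes +12.9192 in⁴
  bottom flange (beyond web): d = -3.2 in → contributes +12.9192 in⁴
Total I = 42.87013 in⁴.
For the y-axis: x̄ = 1.014914 in.
Repeating about the centroidal y-axis gives I_y = 8.03324 in⁴.

I_x ≈ 42.870 in⁴, I_y ≈ 8.0332 in⁴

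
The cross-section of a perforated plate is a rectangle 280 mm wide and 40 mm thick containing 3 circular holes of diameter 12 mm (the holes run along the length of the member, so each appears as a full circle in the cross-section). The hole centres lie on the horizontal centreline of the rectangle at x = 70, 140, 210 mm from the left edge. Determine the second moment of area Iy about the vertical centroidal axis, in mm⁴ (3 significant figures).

Break the section into simple shapes (no overlaps), measuring from the bottom-left corner of the bounding box.
Plate: 280 × 40, A = 11 200 mm², x = 140 mm, Ī = 73 173 333 mm⁴.
Hole 1 (subtracted): ⌀12, A = 113.1 mm², x = 70 mm, Ī = 1017.9 mm⁴.
Hole 2 (subtracted): ⌀12, A = 113.1 mm², x = 140 mm, Ī = 1017.9 mm⁴.
Hole 3 (subtracted): ⌀12, A = 113.1 mm², x = 210 mm, Ī = 1017.9 mm⁴.
By symmetry the centroid is at mid-width, x̄ = 140 mm.
Transfer each piece to the vertical centroidal axis using Ī + A·d² with d = x − 140:
  plate: d = 0 mm → contributes +73 173 333 mm⁴
  hole 1: d = -70 mm → contributes −555 195 mm⁴
  hole 2: d = 0 mm → contributes −1017.9 mm⁴
  hole 3: d = 70 mm → contributes −555 195 mm⁴
Total I = 72 061 926 mm⁴.

Iy ≈ 7.21 × 10⁷ mm⁴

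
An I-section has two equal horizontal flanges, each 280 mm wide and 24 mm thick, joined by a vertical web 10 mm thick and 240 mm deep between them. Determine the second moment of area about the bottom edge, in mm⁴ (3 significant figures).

Treat the section as a set of non-overlapping primitives; coordinates are from the bounding-box lower-left.
Bottom flange: 280 × 24, A = 6 720 mm², y = 12 mm, Ī = 322 560 mm⁴.
Web: 10 × 240, A = 2 400 mm², y = 144 mm, Ī = 11 520 000 mm⁴.
Top flange: 280 × 24, A = 6 720 mm², y = 276 mm, Ī = 322 560 mm⁴.
Transfer each piece to a horizontal axis along the bottom face using Ī + A·d² with d = y − 0:
  bottom flange: d = 12 mm → contributes +1 290 240 mm⁴
  web: d = 144 mm → contributes +61 286 400 mm⁴
  top flange: d = 276 mm → contributes +512 225 280 mm⁴
Total I = 574 801 920 mm⁴.

I_base ≈ 5.75 × 10⁸ mm⁴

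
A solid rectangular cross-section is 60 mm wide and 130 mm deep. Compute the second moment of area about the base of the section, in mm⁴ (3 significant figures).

The section: 60 × 130, A = 7 800 mm², y = 65 mm, Ī = 10 985 000 mm⁴.
Transfer it to the bottom edge using Ī + A·d² with d = y − 0:
  the section: d = 65 mm → contributes +43 940 000 mm⁴
Total I = 43 940 000 mm⁴.

I_base ≈ 4.39 × 10⁷ mm⁴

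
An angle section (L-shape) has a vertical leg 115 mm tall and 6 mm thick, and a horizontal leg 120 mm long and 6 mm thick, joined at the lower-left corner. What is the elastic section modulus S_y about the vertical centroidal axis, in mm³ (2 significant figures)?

S_y ≈ 2.3 × 10⁴ mm³

Decompose the section into non-overlapping parts with the origin at the bottom-left of its bounding rectangle.
Vertical leg: 6 × 115, A = 690 mm², x = 3 mm, Ī = 2 070 mm⁴.
Horizontal leg (remainder): 114 × 6, A = 684 mm², x = 63 mm, Ī = 740 772 mm⁴.
Centroid: x̄ = ΣA·x / ΣA = 32.87 mm.
Transfer each piece to the vertical centroidal axis using Ī + A·d² with d = x − 32.87:
  vertical leg: d = -29.87 mm → contributes +617 658 mm⁴
  horizontal leg (remainder): d = 30.13 mm → contributes +1 361 760 mm⁴
Total I = 1 979 418 mm⁴.
Extreme fibre distance c = 87.13 mm; S = I/c = 22 718 mm³.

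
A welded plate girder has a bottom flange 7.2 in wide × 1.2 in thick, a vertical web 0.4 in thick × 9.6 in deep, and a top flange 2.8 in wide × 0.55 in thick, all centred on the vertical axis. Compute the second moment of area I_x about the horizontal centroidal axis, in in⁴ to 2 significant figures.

I_x ≈ 210 in⁴

Split into non-overlapping primitives; take the origin at the lower-left of the bounding box.
Bottom plate: 7.2 × 1.2, A = 8.64 in², y = 0.6 in, Ī = 1.037 in⁴.
Web plate: 0.4 × 9.6, A = 3.84 in², y = 6 in, Ī = 29.49 in⁴.
Top plate: 2.8 × 0.55, A = 1.54 in², y = 11.08 in, Ī = 0.03882 in⁴.
Centroid: ȳ = ΣA·y / ΣA = 3.23 in.
Transfer each piece to the horizontal centroidal axis using Ī + A·d² with d = y − 3.23:
  bottom plate: d = -2.63 in → contributes +60.78 in⁴
  web plate: d = 2.77 in → contributes +58.96 in⁴
  top plate: d = 7.845 in → contributes +94.83 in⁴
Total I = 214.6 in⁴.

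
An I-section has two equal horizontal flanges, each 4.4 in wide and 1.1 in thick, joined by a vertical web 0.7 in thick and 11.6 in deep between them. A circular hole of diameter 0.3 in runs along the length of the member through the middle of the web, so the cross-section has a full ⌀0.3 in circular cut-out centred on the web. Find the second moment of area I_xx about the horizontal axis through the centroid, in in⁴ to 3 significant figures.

I_xx ≈ 482 in⁴

Decompose the section into non-overlapping parts with the origin at the bottom-left of its bounding rectangle.
Bottom flange: 4.4 × 1.1, A = 4.84 in², y = 0.55 in, Ī = 0.48803 in⁴.
Web: 0.7 × 11.6, A = 8.12 in², y = 6.9 in, Ī = 91.052 in⁴.
Top flange: 4.4 × 1.1, A = 4.84 in², y = 13.25 in, Ī = 0.48803 in⁴.
Hole (subtracted): ⌀0.3, A = 0.070686 in², y = 6.9 in, Ī = 0.00039761 in⁴.
By symmetry the centroid is at mid-height, ȳ = 6.9 in.
Transfer each piece to the horizontal axis through the centroid using Ī + A·d² with d = y − 6.9:
  bottom flange: d = -6.35 in → contributes +195.65 in⁴
  web: d = 0 in → contributes +91.052 in⁴
  top flange: d = 6.35 in → contributes +195.65 in⁴
  hole: d = 0 in → contributes −0.00039761 in⁴
Total I = 482.35 in⁴.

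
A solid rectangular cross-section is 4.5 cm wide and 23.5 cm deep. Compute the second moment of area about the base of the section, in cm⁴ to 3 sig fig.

The section: 4.5 × 23.5, A = 105.75 cm², y = 11.75 cm, Ī = 4866.7 cm⁴.
Transfer it to the base of the section using Ī + A·d² with d = y − 0:
  the section: d = 11.75 cm → contributes +19 467 cm⁴
Total I = 19 467 cm⁴.

I_base ≈ 1.95 × 10⁴ cm⁴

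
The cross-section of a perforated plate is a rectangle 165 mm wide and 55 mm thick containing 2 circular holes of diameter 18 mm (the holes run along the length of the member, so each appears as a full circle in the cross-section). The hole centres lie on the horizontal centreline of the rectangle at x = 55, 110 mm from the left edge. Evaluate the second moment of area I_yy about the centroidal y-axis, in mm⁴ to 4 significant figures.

Treat the section as a set of non-overlapping primitives; coordinates are from the bounding-box lower-left.
Plate: 165 × 55, A = 9 075 mm², x = 82.5 mm, Ī = 20 588 906 mm⁴.
Hole 1 (subtracted): ⌀18, A = 254.469 mm², x = 55 mm, Ī = 5 153 mm⁴.
Hole 2 (subtracted): ⌀18, A = 254.469 mm², x = 110 mm, Ī = 5 153 mm⁴.
By symmetry the centroid is at mid-width, x̄ = 82.5 mm.
Transfer each piece to the centroidal y-axis using Ī + A·d² with d = x − 82.5:
  plate: d = 0 mm → contributes +20 588 906 mm⁴
  hole 1: d = -27.5 mm → contributes −197 595 mm⁴
  hole 2: d = 27.5 mm → contributes −197 595 mm⁴
Total I = 20 193 716 mm⁴.

I_yy ≈ 2.019 × 10⁷ mm⁴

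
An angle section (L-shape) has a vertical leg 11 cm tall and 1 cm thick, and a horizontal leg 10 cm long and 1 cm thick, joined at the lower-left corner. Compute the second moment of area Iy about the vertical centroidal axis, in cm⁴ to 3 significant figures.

Iy ≈ 185 cm⁴

Decompose the section into non-overlapping parts with the origin at the bottom-left of its bounding rectangle.
Vertical leg: 1 × 11, A = 11 cm², x = 0.5 cm, Ī = 0.91667 cm⁴.
Horizontal leg (remainder): 9 × 1, A = 9 cm², x = 5.5 cm, Ī = 60.75 cm⁴.
Centroid: x̄ = ΣA·x / ΣA = 2.75 cm.
Transfer each piece to the vertical centroidal axis using Ī + A·d² with d = x − 2.75:
  vertical leg: d = -2.25 cm → contributes +56.604 cm⁴
  horizontal leg (remainder): d = 2.75 cm → contributes +128.81 cm⁴
Total I = 185.42 cm⁴.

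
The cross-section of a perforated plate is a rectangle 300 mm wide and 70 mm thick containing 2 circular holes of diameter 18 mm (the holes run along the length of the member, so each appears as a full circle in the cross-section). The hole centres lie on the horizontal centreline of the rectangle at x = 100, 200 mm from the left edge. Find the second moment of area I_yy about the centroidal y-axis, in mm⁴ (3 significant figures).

Split into non-overlapping primitives; take the origin at the lower-left of the bounding box.
Plate: 300 × 70, A = 21 000 mm², x = 150 mm, Ī = 157 500 000 mm⁴.
Hole 1 (subtracted): ⌀18, A = 254.47 mm², x = 100 mm, Ī = 5 153 mm⁴.
Hole 2 (subtracted): ⌀18, A = 254.47 mm², x = 200 mm, Ī = 5 153 mm⁴.
By symmetry the centroid is at mid-width, x̄ = 150 mm.
Transfer each piece to the centroidal y-axis using Ī + A·d² with d = x − 150:
  plate: d = 0 mm → contributes +157 500 000 mm⁴
  hole 1: d = -50 mm → contributes −641 326 mm⁴
  hole 2: d = 50 mm → contributes −641 326 mm⁴
Total I = 156 217 349 mm⁴.

I_yy ≈ 1.56 × 10⁸ mm⁴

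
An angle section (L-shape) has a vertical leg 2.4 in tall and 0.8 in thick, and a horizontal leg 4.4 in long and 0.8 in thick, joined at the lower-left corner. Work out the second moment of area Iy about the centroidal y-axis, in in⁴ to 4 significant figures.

Decompose the section into non-overlapping parts with the origin at the bottom-left of its bounding rectangle.
Vertical leg: 0.8 × 2.4, A = 1.92 in², x = 0.4 in, Ī = 0.1024 in⁴.
Horizontal leg (remainder): 3.6 × 0.8, A = 2.88 in², x = 2.6 in, Ī = 3.1104 in⁴.
Centroid: x̄ = ΣA·x / ΣA = 1.72 in.
Transfer each piece to the centroidal y-axis using Ī + A·d² with d = x − 1.72:
  vertical leg: d = -1.32 in → contributes +3.44781 in⁴
  horizontal leg (remainder): d = 0.88 in → contributes +5.34067 in⁴
Total I = 8.78848 in⁴.

Iy ≈ 8.788 in⁴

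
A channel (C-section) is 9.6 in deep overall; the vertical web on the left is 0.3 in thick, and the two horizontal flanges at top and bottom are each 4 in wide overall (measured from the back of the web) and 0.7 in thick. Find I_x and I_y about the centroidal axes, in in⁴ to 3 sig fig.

Treat the section as a set of non-overlapping primitives; coordinates are from the bounding-box lower-left.
Web: 0.3 × 9.6, A = 2.88 in², y = 4.8 in, Ī = 22.118 in⁴.
Top flange (beyond web): 3.7 × 0.7, A = 2.59 in², y = 9.25 in, Ī = 0.10576 in⁴.
Bottom flange (beyond web): 3.7 × 0.7, A = 2.59 in², y = 0.35 in, Ī = 0.10576 in⁴.
By symmetry the centroid is at mid-height, ȳ = 4.8 in.
Transfer each piece to the centroidal x-axis using Ī + A·d² with d = y − 4.8:
  web: d = 0 in → contributes +22.118 in⁴
  top flange (beyond web): d = 4.45 in → contributes +51.394 in⁴
  bottom flange (beyond web): d = -4.45 in → contributes +51.394 in⁴
Total I = 124.91 in⁴.
For the y-axis: x̄ = 1.4354 in.
Repeating about the centroidal y-axis gives I_y = 13.335 in⁴.

I_x ≈ 125 in⁴, I_y ≈ 13.3 in⁴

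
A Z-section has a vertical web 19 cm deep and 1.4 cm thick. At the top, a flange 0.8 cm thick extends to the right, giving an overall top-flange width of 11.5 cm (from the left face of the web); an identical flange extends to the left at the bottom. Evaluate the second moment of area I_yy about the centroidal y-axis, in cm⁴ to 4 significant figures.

Decompose the section into non-overlapping parts with the origin at the bottom-left of its bounding rectangle.
Web: 1.4 × 19, A = 26.6 cm², x = 10.8 cm, Ī = 4.34467 cm⁴.
Top flange (beyond web): 10.1 × 0.8, A = 8.08 cm², x = 16.55 cm, Ī = 68.6867 cm⁴.
Bottom flange (beyond web): 10.1 × 0.8, A = 8.08 cm², x = 5.05 cm, Ī = 68.6867 cm⁴.
Centroid: x̄ = ΣA·x / ΣA = 10.8 cm.
Transfer each piece to the centroidal y-axis using Ī + A·d² with d = x − 10.8:
  web: d = 0 cm → contributes +4.34467 cm⁴
  top flange (beyond web): d = 5.75 cm → contributes +335.832 cm⁴
  bottom flange (beyond web): d = -5.75 cm → contributes +335.832 cm⁴
Total I = 676.008 cm⁴.

I_yy ≈ 676.0 cm⁴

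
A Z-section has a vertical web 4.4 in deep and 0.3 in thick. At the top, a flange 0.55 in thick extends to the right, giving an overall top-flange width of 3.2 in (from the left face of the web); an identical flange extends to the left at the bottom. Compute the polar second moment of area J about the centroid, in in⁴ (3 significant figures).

Treat the section as a set of non-overlapping primitives; coordinates are from the bounding-box lower-left.
Web: 0.3 × 4.4, A = 1.32 in², y = 2.2 in, Ī = 2.1296 in⁴.
Top flange (beyond web): 2.9 × 0.55, A = 1.595 in², y = 4.125 in, Ī = 0.040207 in⁴.
Bottom flange (beyond web): 2.9 × 0.55, A = 1.595 in², y = 0.275 in, Ī = 0.040207 in⁴.
Centroid: ȳ = ΣA·y / ΣA = 2.2 in.
Transfer each piece to the centroidal x-axis using Ī + A·d² with d = y − 2.2:
  web: d = 0 in → contributes +2.1296 in⁴
  top flange (beyond web): d = 1.925 in → contributes +5.9507 in⁴
  bottom flange (beyond web): d = -1.925 in → contributes +5.9507 in⁴
Total I = 14.031 in⁴.
For the y-axis: x̄ = 3.05 in.
Repeating about the centroidal y-axis gives I_y = 10.412 in⁴.
Polar second moment: J = I_x + I_y = 24.443 in⁴.

J ≈ 24.4 in⁴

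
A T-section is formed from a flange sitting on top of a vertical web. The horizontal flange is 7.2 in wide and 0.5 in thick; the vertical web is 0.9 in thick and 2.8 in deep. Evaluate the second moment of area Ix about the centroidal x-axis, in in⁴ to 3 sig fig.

Treat the section as a set of non-overlapping primitives; coordinates are from the bounding-box lower-left.
Flange: 7.2 × 0.5, A = 3.6 in², y = 3.05 in, Ī = 0.075 in⁴.
Web: 0.9 × 2.8, A = 2.52 in², y = 1.4 in, Ī = 1.6464 in⁴.
Centroid: ȳ = ΣA·y / ΣA = 2.3706 in.
Transfer each piece to the centroidal x-axis using Ī + A·d² with d = y − 2.3706:
  flange: d = 0.67941 in → contributes +1.7368 in⁴
  web: d = -0.97059 in → contributes +4.0203 in⁴
Total I = 5.7571 in⁴.

Ix ≈ 5.76 in⁴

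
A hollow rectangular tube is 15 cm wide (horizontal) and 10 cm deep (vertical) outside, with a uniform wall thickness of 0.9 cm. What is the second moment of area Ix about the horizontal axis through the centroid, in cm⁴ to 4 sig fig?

Decompose the section into non-overlapping parts with the origin at the bottom-left of its bounding rectangle.
Outer rectangle: 15 × 10, A = 150 cm², y = 5 cm, Ī = 1 250 cm⁴.
Inner void (subtracted): 13.2 × 8.2, A = 108.24 cm², y = 5 cm, Ī = 606.505 cm⁴.
By symmetry the centroid is at mid-height, ȳ = 5 cm.
All pieces are centred on the horizontal axis through the centroid, so I = ΣĪ (holes subtracted) = 643.495 cm⁴.

Ix ≈ 643.5 cm⁴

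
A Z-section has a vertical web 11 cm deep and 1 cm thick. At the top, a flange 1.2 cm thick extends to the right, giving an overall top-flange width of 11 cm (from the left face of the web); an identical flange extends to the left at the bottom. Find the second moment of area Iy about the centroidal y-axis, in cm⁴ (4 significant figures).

Decompose the section into non-overlapping parts with the origin at the bottom-left of its bounding rectangle.
Web: 1 × 11, A = 11 cm², x = 10.5 cm, Ī = 0.916667 cm⁴.
Top flange (beyond web): 10 × 1.2, A = 12 cm², x = 16 cm, Ī = 100 cm⁴.
Bottom flange (beyond web): 10 × 1.2, A = 12 cm², x = 5 cm, Ī = 100 cm⁴.
Centroid: x̄ = ΣA·x / ΣA = 10.5 cm.
Transfer each piece to the centroidal y-axis using Ī + A·d² with d = x − 10.5:
  web: d = 0 cm → contributes +0.916667 cm⁴
  top flange (beyond web): d = 5.5 cm → contributes +463 cm⁴
  bottom flange (beyond web): d = -5.5 cm → contributes +463 cm⁴
Total I = 926.917 cm⁴.

Iy ≈ 926.9 cm⁴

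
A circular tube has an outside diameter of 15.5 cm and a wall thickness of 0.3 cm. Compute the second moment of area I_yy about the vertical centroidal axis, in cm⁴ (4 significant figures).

Decompose the section into non-overlapping parts with the origin at the bottom-left of its bounding rectangle.
Outer circle: ⌀15.5, A = 188.692 cm², x = 7.75 cm, Ī = 2833.33 cm⁴.
Bore (subtracted): ⌀14.9, A = 174.366 cm², x = 7.75 cm, Ī = 2419.44 cm⁴.
By symmetry the centroid is at mid-width, x̄ = 7.75 cm.
All pieces are centred on the vertical centroidal axis, so I = ΣĪ (holes subtracted) = 413.886 cm⁴.

I_yy ≈ 413.9 cm⁴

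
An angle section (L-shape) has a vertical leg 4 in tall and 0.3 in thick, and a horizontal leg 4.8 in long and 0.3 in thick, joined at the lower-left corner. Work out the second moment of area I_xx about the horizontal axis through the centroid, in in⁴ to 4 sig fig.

Split into non-overlapping primitives; take the origin at the lower-left of the bounding box.
Vertical leg: 0.3 × 4, A = 1.2 in², y = 2 in, Ī = 1.6 in⁴.
Horizontal leg (remainder): 4.5 × 0.3, A = 1.35 in², y = 0.15 in, Ī = 0.010125 in⁴.
Centroid: ȳ = ΣA·y / ΣA = 1.02059 in.
Transfer each piece to the horizontal axis through the centroid using Ī + A·d² with d = y − 1.02059:
  vertical leg: d = 0.979412 in → contributes +2.7511 in⁴
  horizontal leg (remainder): d = -0.870588 in → contributes +1.03332 in⁴
Total I = 3.78442 in⁴.

I_xx ≈ 3.784 in⁴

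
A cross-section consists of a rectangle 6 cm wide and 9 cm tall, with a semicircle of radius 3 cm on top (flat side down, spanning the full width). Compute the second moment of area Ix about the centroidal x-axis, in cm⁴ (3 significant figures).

Ix ≈ 747 cm⁴

Decompose the section into non-overlapping parts with the origin at the bottom-left of its bounding rectangle.
Rectangular body: 6 × 9, A = 54 cm², y = 4.5 cm, Ī = 364.5 cm⁴.
Semicircular cap: semicircle r = 3, A = 14.137 cm², y = 10.273 cm, Ī = 8.8903 cm⁴.
Centroid: ȳ = ΣA·y / ΣA = 5.6978 cm.
Transfer each piece to the centroidal x-axis using Ī + A·d² with d = y − 5.6978:
  rectangular body: d = -1.1978 cm → contributes +441.98 cm⁴
  semicircular cap: d = 4.5754 cm → contributes +304.84 cm⁴
Total I = 746.82 cm⁴.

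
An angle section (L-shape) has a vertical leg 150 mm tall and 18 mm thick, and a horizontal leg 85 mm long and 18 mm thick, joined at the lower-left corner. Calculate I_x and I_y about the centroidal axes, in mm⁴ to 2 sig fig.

I_x ≈ 8.7 × 10⁶ mm⁴, I_y ≈ 2.0 × 10⁶ mm⁴

Decompose the section into non-overlapping parts with the origin at the bottom-left of its bounding rectangle.
Vertical leg: 18 × 150, A = 2 700 mm², y = 75 mm, Ī = 5 062 500 mm⁴.
Horizontal leg (remainder): 67 × 18, A = 1 206 mm², y = 9 mm, Ī = 32 562 mm⁴.
Centroid: ȳ = ΣA·y / ΣA = 54.62 mm.
Transfer each piece to the centroidal x-axis using Ī + A·d² with d = y − 54.62:
  vertical leg: d = 20.38 mm → contributes +6 183 697 mm⁴
  horizontal leg (remainder): d = -45.62 mm → contributes +2 542 704 mm⁴
Total I = 8 726 400 mm⁴.
For the y-axis: x̄ = 22.12 mm.
Repeating about the centroidal y-axis gives I_y = 2 029 808 mm⁴.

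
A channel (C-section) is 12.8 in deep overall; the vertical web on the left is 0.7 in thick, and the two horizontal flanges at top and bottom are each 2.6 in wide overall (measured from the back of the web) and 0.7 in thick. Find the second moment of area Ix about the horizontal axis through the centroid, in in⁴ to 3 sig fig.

Decompose the section into non-overlapping parts with the origin at the bottom-left of its bounding rectangle.
Web: 0.7 × 12.8, A = 8.96 in², y = 6.4 in, Ī = 122.33 in⁴.
Top flange (beyond web): 1.9 × 0.7, A = 1.33 in², y = 12.45 in, Ī = 0.054308 in⁴.
Bottom flange (beyond web): 1.9 × 0.7, A = 1.33 in², y = 0.35 in, Ī = 0.054308 in⁴.
By symmetry the centroid is at mid-height, ȳ = 6.4 in.
Transfer each piece to the horizontal axis through the centroid using Ī + A·d² with d = y − 6.4:
  web: d = 0 in → contributes +122.33 in⁴
  top flange (beyond web): d = 6.05 in → contributes +48.736 in⁴
  bottom flange (beyond web): d = -6.05 in → contributes +48.736 in⁴
Total I = 219.81 in⁴.

Ix ≈ 220 in⁴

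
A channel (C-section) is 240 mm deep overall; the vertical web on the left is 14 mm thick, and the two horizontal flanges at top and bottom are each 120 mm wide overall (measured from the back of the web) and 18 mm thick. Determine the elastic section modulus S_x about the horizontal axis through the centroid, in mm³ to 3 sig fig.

S_x ≈ 5.27 × 10⁵ mm³

Break the section into simple shapes (no overlaps), measuring from the bottom-left corner of the bounding box.
Web: 14 × 240, A = 3 360 mm², y = 120 mm, Ī = 16 128 000 mm⁴.
Top flange (beyond web): 106 × 18, A = 1 908 mm², y = 231 mm, Ī = 51 516 mm⁴.
Bottom flange (beyond web): 106 × 18, A = 1 908 mm², y = 9 mm, Ī = 51 516 mm⁴.
By symmetry the centroid is at mid-height, ȳ = 120 mm.
Transfer each piece to the horizontal axis through the centroid using Ī + A·d² with d = y − 120:
  web: d = 0 mm → contributes +16 128 000 mm⁴
  top flange (beyond web): d = 111 mm → contributes +23 559 984 mm⁴
  bottom flange (beyond web): d = -111 mm → contributes +23 559 984 mm⁴
Total I = 63 247 968 mm⁴.
Extreme fibre distance c = 120 mm; S = I/c = 527 066 mm³.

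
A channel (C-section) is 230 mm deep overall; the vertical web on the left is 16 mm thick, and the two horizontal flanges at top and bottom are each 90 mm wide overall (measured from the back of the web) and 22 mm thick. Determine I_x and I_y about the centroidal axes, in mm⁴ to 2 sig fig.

I_x ≈ 5.2 × 10⁷ mm⁴, I_y ≈ 5.1 × 10⁶ mm⁴

Treat the section as a set of non-overlapping primitives; coordinates are from the bounding-box lower-left.
Web: 16 × 230, A = 3 680 mm², y = 115 mm, Ī = 16 222 667 mm⁴.
Top flange (beyond web): 74 × 22, A = 1 628 mm², y = 219 mm, Ī = 65 663 mm⁴.
Bottom flange (beyond web): 74 × 22, A = 1 628 mm², y = 11 mm, Ī = 65 663 mm⁴.
By symmetry the centroid is at mid-height, ȳ = 115 mm.
Transfer each piece to the centroidal x-axis using Ī + A·d² with d = y − 115:
  web: d = 0 mm → contributes +16 222 667 mm⁴
  top flange (beyond web): d = 104 mm → contributes +17 674 111 mm⁴
  bottom flange (beyond web): d = -104 mm → contributes +17 674 111 mm⁴
Total I = 51 570 888 mm⁴.
For the y-axis: x̄ = 29.12 mm.
Repeating about the centroidal y-axis gives I_y = 5 062 556 mm⁴.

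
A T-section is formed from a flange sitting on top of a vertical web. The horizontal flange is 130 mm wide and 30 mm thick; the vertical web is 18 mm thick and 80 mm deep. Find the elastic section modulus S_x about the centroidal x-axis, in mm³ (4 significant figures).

S_x ≈ 5.291 × 10⁴ mm³

Split into non-overlapping primitives; take the origin at the lower-left of the bounding box.
Flange: 130 × 30, A = 3 900 mm², y = 95 mm, Ī = 292 500 mm⁴.
Web: 18 × 80, A = 1 440 mm², y = 40 mm, Ī = 768 000 mm⁴.
Centroid: ȳ = ΣA·y / ΣA = 80.1685 mm.
Transfer each piece to the centroidal x-axis using Ī + A·d² with d = y − 80.1685:
  flange: d = 14.8315 mm → contributes +1 150 392 mm⁴
  web: d = -40.1685 mm → contributes +3 091 457 mm⁴
Total I = 4 241 848 mm⁴.
Extreme fibre distance c = 80.1685 mm; S = I/c = 52911.6 mm³.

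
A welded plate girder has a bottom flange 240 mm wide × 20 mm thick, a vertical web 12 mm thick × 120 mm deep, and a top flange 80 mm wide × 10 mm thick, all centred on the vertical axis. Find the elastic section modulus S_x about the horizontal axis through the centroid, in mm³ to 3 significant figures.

Treat the section as a set of non-overlapping primitives; coordinates are from the bounding-box lower-left.
Bottom plate: 240 × 20, A = 4 800 mm², y = 10 mm, Ī = 160 000 mm⁴.
Web plate: 12 × 120, A = 1 440 mm², y = 80 mm, Ī = 1 728 000 mm⁴.
Top plate: 80 × 10, A = 800 mm², y = 145 mm, Ī = 6666.7 mm⁴.
Centroid: ȳ = ΣA·y / ΣA = 39.659 mm.
Transfer each piece to the horizontal axis through the centroid using Ī + A·d² with d = y − 39.659:
  bottom plate: d = -29.659 mm → contributes +4 382 376 mm⁴
  web plate: d = 40.341 mm → contributes +4 071 440 mm⁴
  top plate: d = 105.34 mm → contributes +8 884 032 mm⁴
Total I = 17 337 848 mm⁴.
Extreme fibre distance c = 110.34 mm; S = I/c = 157 130 mm³.

S_x ≈ 1.57 × 10⁵ mm³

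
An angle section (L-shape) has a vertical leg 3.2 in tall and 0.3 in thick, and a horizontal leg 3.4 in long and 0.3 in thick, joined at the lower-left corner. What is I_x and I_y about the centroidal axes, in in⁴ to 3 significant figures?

Decompose the section into non-overlapping parts with the origin at the bottom-left of its bounding rectangle.
Vertical leg: 0.3 × 3.2, A = 0.96 in², y = 1.6 in, Ī = 0.8192 in⁴.
Horizontal leg (remainder): 3.1 × 0.3, A = 0.93 in², y = 0.15 in, Ī = 0.006975 in⁴.
Centroid: ȳ = ΣA·y / ΣA = 0.88651 in.
Transfer each piece to the centroidal x-axis using Ī + A·d² with d = y − 0.88651:
  vertical leg: d = 0.71349 in → contributes +1.3079 in⁴
  horizontal leg (remainder): d = -0.73651 in → contributes +0.51145 in⁴
Total I = 1.8194 in⁴.
For the y-axis: x̄ = 0.98651 in.
Repeating about the centroidal y-axis gives I_y = 2.1172 in⁴.

I_x ≈ 1.82 in⁴, I_y ≈ 2.12 in⁴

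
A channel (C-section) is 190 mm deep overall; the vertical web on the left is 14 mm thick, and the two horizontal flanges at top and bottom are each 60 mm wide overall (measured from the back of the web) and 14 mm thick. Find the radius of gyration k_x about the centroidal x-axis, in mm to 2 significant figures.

Treat the section as a set of non-overlapping primitives; coordinates are from the bounding-box lower-left.
Web: 14 × 190, A = 2 660 mm², y = 95 mm, Ī = 8 002 167 mm⁴.
Top flange (beyond web): 46 × 14, A = 644 mm², y = 183 mm, Ī = 10 519 mm⁴.
Bottom flange (beyond web): 46 × 14, A = 644 mm², y = 7 mm, Ī = 10 519 mm⁴.
By symmetry the centroid is at mid-height, ȳ = 95 mm.
Transfer each piece to the centroidal x-axis using Ī + A·d² with d = y − 95:
  web: d = 0 mm → contributes +8 002 167 mm⁴
  top flange (beyond web): d = 88 mm → contributes +4 997 655 mm⁴
  bottom flange (beyond web): d = -88 mm → contributes +4 997 655 mm⁴
Total I = 17 997 476 mm⁴.
Radius of gyration: k = √(I/A) = √(17 997 476 / 3 948) = 67.52 mm.

k_x ≈ 68 mm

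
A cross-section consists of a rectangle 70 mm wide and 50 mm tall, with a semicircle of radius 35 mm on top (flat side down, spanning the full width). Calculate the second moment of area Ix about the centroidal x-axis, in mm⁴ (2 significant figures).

Treat the section as a set of non-overlapping primitives; coordinates are from the bounding-box lower-left.
Rectangular body: 70 × 50, A = 3 500 mm², y = 25 mm, Ī = 729 167 mm⁴.
Semicircular cap: semicircle r = 35, A = 1 924 mm², y = 64.85 mm, Ī = 164 704 mm⁴.
Centroid: ȳ = ΣA·y / ΣA = 39.14 mm.
Transfer each piece to the centroidal x-axis using Ī + A·d² with d = y − 39.14:
  rectangular body: d = -14.14 mm → contributes +1 428 781 mm⁴
  semicircular cap: d = 25.72 mm → contributes +1 437 241 mm⁴
Total I = 2 866 022 mm⁴.

Ix ≈ 2.9 × 10⁶ mm⁴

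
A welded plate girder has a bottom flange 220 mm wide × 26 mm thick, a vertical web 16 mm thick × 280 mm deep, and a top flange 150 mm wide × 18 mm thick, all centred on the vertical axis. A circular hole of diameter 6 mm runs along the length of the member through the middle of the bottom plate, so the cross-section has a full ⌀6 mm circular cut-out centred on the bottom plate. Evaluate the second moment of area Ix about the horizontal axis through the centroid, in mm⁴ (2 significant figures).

Ix ≈ 2.1 × 10⁸ mm⁴

Break the section into simple shapes (no overlaps), measuring from the bottom-left corner of the bounding box.
Bottom plate: 220 × 26, A = 5 720 mm², y = 13 mm, Ī = 322 227 mm⁴.
Web plate: 16 × 280, A = 4 480 mm², y = 166 mm, Ī = 29 269 333 mm⁴.
Top plate: 150 × 18, A = 2 700 mm², y = 315 mm, Ī = 72 900 mm⁴.
Hole (subtracted): ⌀6, A = 28.27 mm², y = 13 mm, Ī = 63.62 mm⁴.
Centroid: ȳ = ΣA·y / ΣA = 129.6 mm.
Transfer each piece to the horizontal axis through the centroid using Ī + A·d² with d = y − 129.6:
  bottom plate: d = -116.6 mm → contributes +78 088 497 mm⁴
  web plate: d = 36.4 mm → contributes +35 205 236 mm⁴
  top plate: d = 185.4 mm → contributes +92 880 682 mm⁴
  hole: d = -116.6 mm → contributes −384 467 mm⁴
Total I = 205 789 947 mm⁴.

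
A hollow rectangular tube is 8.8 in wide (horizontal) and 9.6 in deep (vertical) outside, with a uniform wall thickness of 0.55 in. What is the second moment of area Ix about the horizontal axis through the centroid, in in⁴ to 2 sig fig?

Split into non-overlapping primitives; take the origin at the lower-left of the bounding box.
Outer rectangle: 8.8 × 9.6, A = 84.48 in², y = 4.8 in, Ī = 648.8 in⁴.
Inner void (subtracted): 7.7 × 8.5, A = 65.45 in², y = 4.8 in, Ī = 394.1 in⁴.
By symmetry the centroid is at mid-height, ȳ = 4.8 in.
All pieces are centred on the horizontal axis through the centroid, so I = ΣĪ (holes subtracted) = 254.7 in⁴.

Ix ≈ 250 in⁴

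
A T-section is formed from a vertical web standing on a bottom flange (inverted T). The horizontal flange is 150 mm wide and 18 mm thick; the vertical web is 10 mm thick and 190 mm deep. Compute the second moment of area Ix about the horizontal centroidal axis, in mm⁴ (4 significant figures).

Split into non-overlapping primitives; take the origin at the lower-left of the bounding box.
Flange: 150 × 18, A = 2 700 mm², y = 9 mm, Ī = 72 900 mm⁴.
Web: 10 × 190, A = 1 900 mm², y = 113 mm, Ī = 5 715 833 mm⁴.
Centroid: ȳ = ΣA·y / ΣA = 51.9565 mm.
Transfer each piece to the horizontal centroidal axis using Ī + A·d² with d = y − 51.9565:
  flange: d = -42.9565 mm → contributes +5 055 109 mm⁴
  web: d = 61.0435 mm → contributes +12 795 815 mm⁴
Total I = 17 850 925 mm⁴.

Ix ≈ 1.785 × 10⁷ mm⁴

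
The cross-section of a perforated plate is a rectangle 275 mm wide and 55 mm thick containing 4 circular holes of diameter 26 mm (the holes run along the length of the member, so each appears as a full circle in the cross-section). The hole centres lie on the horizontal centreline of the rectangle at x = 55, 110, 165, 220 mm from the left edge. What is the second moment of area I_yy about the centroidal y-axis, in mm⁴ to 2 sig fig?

I_yy ≈ 8.7 × 10⁷ mm⁴

Break the section into simple shapes (no overlaps), measuring from the bottom-left corner of the bounding box.
Plate: 275 × 55, A = 15 125 mm², x = 137.5 mm, Ī = 95 319 010 mm⁴.
Hole 1 (subtracted): ⌀26, A = 530.9 mm², x = 55 mm, Ī = 22 432 mm⁴.
Hole 2 (subtracted): ⌀26, A = 530.9 mm², x = 110 mm, Ī = 22 432 mm⁴.
Hole 3 (subtracted): ⌀26, A = 530.9 mm², x = 165 mm, Ī = 22 432 mm⁴.
Hole 4 (subtracted): ⌀26, A = 530.9 mm², x = 220 mm, Ī = 22 432 mm⁴.
By symmetry the centroid is at mid-width, x̄ = 137.5 mm.
Transfer each piece to the centroidal y-axis using Ī + A·d² with d = x − 137.5:
  plate: d = 0 mm → contributes +95 319 010 mm⁴
  hole 1: d = -82.5 mm → contributes −3 636 068 mm⁴
  hole 2: d = -27.5 mm → contributes −423 947 mm⁴
  hole 3: d = 27.5 mm → contributes −423 947 mm⁴
  hole 4: d = 82.5 mm → contributes −3 636 068 mm⁴
Total I = 87 198 980 mm⁴.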